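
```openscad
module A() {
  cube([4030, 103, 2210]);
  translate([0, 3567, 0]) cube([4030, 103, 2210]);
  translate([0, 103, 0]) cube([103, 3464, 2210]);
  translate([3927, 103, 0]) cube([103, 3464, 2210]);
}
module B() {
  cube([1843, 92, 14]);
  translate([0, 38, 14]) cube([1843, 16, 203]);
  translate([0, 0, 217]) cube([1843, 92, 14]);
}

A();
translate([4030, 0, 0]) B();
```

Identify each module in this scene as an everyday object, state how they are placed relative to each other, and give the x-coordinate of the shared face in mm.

The house frame's +x face and the I-beam's −x face are both at x = 4030 mm.

A is a house frame. B is an I-beam. The I-beam is against the house frame's +x side, with their −y faces flush. The x-coordinate of the shared face is 4030 mm.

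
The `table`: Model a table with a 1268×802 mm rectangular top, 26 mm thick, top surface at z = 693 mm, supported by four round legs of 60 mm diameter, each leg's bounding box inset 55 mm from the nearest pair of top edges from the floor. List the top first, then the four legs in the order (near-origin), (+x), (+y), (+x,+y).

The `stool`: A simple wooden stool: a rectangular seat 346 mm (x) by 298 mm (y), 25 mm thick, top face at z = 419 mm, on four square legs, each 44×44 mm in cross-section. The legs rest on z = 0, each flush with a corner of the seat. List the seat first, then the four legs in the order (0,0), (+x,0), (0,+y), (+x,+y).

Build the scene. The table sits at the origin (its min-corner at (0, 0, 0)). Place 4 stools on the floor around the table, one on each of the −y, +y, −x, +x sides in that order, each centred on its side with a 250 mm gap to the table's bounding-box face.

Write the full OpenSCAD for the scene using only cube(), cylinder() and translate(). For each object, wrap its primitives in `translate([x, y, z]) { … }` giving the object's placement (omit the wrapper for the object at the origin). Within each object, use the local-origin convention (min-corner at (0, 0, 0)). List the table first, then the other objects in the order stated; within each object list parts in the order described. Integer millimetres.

translate([0, 0, 667]) cube([1268, 802, 26]);
translate([85, 85, 0]) cylinder(h = 667, r = 30);
translate([1183, 85, 0]) cylinder(h = 667, r = 30);
translate([85, 717, 0]) cylinder(h = 667, r = 30);
translate([1183, 717, 0]) cylinder(h = 667, r = 30);
translate([461, -548, 0]) {
  translate([0, 0, 394]) cube([346, 298, 25]);
  cube([44, 44, 394]);
  translate([302, 0, 0]) cube([44, 44, 394]);
  translate([0, 254, 0]) cube([44, 44, 394]);
  translate([302, 254, 0]) cube([44, 44, 394]);
}
translate([461, 1052, 0]) {
  translate([0, 0, 394]) cube([346, 298, 25]);
  cube([44, 44, 394]);
  translate([302, 0, 0]) cube([44, 44, 394]);
  translate([0, 254, 0]) cube([44, 44, 394]);
  translate([302, 254, 0]) cube([44, 44, 394]);
}
translate([-596, 252, 0]) {
  translate([0, 0, 394]) cube([346, 298, 25]);
  cube([44, 44, 394]);
  translate([302, 0, 0]) cube([44, 44, 394]);
  translate([0, 254, 0]) cube([44, 44, 394]);
  translate([302, 254, 0]) cube([44, 44, 394]);
}
translate([1518, 252, 0]) {
  translate([0, 0, 394]) cube([346, 298, 25]);
  cube([44, 44, 394]);
  translate([302, 0, 0]) cube([44, 44, 394]);
  translate([0, 254, 0]) cube([44, 44, 394]);
  translate([302, 254, 0]) cube([44, 44, 394]);
}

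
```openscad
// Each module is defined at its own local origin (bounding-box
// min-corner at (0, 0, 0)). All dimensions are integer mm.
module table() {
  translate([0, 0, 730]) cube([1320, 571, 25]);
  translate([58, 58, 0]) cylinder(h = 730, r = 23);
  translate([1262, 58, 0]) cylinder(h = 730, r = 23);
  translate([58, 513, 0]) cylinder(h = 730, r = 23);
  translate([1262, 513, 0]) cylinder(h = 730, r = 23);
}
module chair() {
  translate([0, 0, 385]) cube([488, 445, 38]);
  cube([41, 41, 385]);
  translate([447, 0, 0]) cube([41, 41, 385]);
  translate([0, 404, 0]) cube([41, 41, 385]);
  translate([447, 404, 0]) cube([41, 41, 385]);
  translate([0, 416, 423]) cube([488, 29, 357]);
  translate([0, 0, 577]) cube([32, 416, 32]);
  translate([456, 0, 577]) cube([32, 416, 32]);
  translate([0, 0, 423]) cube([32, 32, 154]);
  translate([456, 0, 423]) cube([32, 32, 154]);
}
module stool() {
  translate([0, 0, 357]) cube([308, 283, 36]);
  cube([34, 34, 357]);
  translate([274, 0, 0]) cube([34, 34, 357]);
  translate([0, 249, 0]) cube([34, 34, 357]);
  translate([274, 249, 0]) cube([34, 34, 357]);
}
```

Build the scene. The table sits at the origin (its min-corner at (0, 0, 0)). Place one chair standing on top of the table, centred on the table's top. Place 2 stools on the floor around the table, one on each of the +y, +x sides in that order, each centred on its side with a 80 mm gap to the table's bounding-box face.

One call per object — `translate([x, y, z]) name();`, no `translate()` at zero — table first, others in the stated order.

table();
translate([416, 63, 755]) chair();
translate([506, 651, 0]) stool();
translate([1400, 144, 0]) stool();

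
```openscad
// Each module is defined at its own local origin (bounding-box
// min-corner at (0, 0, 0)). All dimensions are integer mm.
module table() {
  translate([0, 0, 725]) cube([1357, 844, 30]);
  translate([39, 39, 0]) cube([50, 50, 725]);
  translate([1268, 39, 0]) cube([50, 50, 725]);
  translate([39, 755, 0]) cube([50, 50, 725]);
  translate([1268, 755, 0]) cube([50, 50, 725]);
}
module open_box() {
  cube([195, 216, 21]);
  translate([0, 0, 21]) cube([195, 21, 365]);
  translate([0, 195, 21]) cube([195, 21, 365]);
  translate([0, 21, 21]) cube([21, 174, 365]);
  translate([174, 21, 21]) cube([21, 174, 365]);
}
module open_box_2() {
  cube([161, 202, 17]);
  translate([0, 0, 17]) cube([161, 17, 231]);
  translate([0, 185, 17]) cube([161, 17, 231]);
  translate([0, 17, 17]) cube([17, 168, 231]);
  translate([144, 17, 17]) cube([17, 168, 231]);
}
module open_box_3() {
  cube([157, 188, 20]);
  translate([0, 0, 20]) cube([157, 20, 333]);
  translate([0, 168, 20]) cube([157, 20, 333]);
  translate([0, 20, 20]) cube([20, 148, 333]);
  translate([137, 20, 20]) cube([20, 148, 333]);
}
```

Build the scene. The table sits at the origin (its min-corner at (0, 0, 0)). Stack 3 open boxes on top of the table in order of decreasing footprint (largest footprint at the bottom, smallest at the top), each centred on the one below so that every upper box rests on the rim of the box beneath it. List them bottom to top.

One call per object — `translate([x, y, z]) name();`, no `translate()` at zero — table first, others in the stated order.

table();
translate([581, 314, 755]) open_box();
translate([598, 321, 1141]) open_box_2();
translate([600, 328, 1389]) open_box_3();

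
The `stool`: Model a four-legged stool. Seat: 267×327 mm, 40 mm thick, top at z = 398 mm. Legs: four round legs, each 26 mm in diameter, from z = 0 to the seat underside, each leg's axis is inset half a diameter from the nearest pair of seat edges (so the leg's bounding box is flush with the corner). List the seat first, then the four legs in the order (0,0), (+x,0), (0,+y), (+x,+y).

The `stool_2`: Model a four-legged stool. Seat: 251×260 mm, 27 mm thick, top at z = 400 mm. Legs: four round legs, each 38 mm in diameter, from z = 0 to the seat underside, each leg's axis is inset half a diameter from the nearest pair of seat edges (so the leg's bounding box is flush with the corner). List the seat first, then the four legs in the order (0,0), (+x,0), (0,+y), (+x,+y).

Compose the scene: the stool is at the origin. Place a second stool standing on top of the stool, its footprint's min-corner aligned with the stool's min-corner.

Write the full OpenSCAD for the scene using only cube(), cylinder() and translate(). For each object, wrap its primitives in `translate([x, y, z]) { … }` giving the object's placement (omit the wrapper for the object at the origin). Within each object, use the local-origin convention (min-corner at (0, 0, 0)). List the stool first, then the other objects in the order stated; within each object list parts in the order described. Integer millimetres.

translate([0, 0, 358]) cube([267, 327, 40]);
translate([13, 13, 0]) cylinder(h = 358, r = 13);
translate([254, 13, 0]) cylinder(h = 358, r = 13);
translate([13, 314, 0]) cylinder(h = 358, r = 13);
translate([254, 314, 0]) cylinder(h = 358, r = 13);
translate([0, 0, 398]) {
  translate([0, 0, 373]) cube([251, 260, 27]);
  translate([19, 19, 0]) cylinder(h = 373, r = 19);
  translate([232, 19, 0]) cylinder(h = 373, r = 19);
  translate([19, 241, 0]) cylinder(h = 373, r = 19);
  translate([232, 241, 0]) cylinder(h = 373, r = 19);
}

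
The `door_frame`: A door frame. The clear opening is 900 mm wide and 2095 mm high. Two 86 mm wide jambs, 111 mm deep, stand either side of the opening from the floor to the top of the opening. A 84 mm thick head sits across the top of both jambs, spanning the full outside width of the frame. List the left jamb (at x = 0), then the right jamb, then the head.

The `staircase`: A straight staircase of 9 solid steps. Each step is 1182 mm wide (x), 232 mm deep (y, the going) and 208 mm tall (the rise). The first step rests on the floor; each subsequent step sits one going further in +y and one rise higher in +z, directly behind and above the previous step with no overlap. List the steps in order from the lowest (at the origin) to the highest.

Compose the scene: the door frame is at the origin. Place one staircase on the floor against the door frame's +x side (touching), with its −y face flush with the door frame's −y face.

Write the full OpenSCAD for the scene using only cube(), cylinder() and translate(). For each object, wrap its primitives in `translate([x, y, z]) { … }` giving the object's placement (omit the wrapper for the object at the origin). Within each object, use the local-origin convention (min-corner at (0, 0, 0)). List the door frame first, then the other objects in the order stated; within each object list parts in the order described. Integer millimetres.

cube([86, 111, 2095]);
translate([986, 0, 0]) cube([86, 111, 2095]);
translate([0, 0, 2095]) cube([1072, 111, 84]);
translate([1072, 0, 0]) {
  cube([1182, 232, 208]);
  translate([0, 232, 208]) cube([1182, 232, 208]);
  translate([0, 464, 416]) cube([1182, 232, 208]);
  translate([0, 696, 624]) cube([1182, 232, 208]);
  translate([0, 928, 832]) cube([1182, 232, 208]);
  translate([0, 1160, 1040]) cube([1182, 232, 208]);
  translate([0, 1392, 1248]) cube([1182, 232, 208]);
  translate([0, 1624, 1456]) cube([1182, 232, 208]);
  translate([0, 1856, 1664]) cube([1182, 232, 208]);
}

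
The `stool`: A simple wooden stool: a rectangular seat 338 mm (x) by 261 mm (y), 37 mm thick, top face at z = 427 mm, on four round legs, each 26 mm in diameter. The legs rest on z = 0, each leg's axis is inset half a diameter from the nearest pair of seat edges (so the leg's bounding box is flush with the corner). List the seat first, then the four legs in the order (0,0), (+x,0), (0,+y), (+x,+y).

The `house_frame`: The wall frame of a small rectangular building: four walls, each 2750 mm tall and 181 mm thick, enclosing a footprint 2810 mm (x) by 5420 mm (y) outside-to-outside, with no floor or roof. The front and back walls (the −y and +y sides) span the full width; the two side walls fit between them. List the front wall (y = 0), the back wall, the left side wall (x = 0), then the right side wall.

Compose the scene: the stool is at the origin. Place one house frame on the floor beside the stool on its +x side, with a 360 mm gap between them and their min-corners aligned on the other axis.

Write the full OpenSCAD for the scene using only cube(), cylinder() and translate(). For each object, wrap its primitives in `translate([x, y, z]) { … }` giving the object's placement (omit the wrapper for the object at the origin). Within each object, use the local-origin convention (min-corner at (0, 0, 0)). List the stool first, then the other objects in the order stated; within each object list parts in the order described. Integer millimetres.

translate([0, 0, 390]) cube([338, 261, 37]);
translate([13, 13, 0]) cylinder(h = 390, r = 13);
translate([325, 13, 0]) cylinder(h = 390, r = 13);
translate([13, 248, 0]) cylinder(h = 390, r = 13);
translate([325, 248, 0]) cylinder(h = 390, r = 13);
translate([698, 0, 0]) {
  cube([2810, 181, 2750]);
  translate([0, 5239, 0]) cube([2810, 181, 2750]);
  translate([0, 181, 0]) cube([181, 5058, 2750]);
  translate([2629, 181, 0]) cube([181, 5058, 2750]);
}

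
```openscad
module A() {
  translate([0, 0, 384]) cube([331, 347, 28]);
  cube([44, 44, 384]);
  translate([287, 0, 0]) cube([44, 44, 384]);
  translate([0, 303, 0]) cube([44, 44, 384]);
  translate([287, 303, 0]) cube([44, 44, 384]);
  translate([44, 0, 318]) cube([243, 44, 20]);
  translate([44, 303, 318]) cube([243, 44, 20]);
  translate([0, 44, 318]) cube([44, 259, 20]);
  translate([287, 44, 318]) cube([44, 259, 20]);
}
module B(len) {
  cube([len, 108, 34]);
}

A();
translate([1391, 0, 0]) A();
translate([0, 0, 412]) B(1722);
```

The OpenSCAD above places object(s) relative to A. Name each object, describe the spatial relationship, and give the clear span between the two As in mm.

A is a stool. B is a beam. A beam spans the tops of two stools. The clear span between the two stools is 1060 mm.

Second stool starts at x = 1391; first ends at x = 331; clear span = 1391 − 331 = 1060 mm.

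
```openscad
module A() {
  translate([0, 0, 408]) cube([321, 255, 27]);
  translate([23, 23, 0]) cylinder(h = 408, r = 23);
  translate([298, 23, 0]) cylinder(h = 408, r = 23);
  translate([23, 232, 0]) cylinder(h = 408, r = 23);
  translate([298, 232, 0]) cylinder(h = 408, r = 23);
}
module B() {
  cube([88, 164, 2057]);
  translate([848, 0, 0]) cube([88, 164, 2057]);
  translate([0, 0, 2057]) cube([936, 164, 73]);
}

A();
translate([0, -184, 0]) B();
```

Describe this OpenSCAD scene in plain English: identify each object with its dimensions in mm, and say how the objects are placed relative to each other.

A is a four-legged stool. The seat is a 321×255×27 mm slab whose top surface is at z = 435 mm; four round legs, each 46 mm in diameter, run from the floor (z = 0) to the underside of the seat, each leg's axis is inset half a diameter from the nearest pair of seat edges (so the leg's bounding box is flush with the corner).

B is a rectangular door frame: two vertical jambs of 88×164 mm section, 2057 mm tall, with a clear opening 760 mm wide between their inner faces. A header 73 mm tall and 164 mm deep lies on top of the jambs and spans the full outside width.

The door frame is on the floor beside the stool on its −y side.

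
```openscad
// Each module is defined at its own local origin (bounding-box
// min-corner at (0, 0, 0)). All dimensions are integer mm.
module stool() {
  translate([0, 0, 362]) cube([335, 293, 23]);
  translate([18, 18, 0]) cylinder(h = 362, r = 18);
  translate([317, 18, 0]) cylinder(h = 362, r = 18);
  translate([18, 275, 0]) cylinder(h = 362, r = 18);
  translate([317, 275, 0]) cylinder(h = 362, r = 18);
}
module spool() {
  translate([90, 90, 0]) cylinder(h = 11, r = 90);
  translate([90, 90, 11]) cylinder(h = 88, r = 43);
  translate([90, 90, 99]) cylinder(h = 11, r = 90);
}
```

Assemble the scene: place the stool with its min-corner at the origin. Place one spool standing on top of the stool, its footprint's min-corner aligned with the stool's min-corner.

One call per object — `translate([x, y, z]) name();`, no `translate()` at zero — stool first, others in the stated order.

stool();
translate([0, 0, 385]) spool();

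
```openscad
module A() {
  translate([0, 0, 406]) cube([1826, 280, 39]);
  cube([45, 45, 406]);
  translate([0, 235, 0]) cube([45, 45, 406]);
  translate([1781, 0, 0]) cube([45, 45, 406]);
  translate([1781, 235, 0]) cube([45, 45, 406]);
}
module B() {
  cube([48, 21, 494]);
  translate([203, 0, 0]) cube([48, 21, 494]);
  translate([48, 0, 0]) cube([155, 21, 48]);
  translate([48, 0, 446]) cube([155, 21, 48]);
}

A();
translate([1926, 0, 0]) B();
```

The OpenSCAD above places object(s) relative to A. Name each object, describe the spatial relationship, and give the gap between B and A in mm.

A is a bench. B is a picture frame. The picture frame is on the floor beside the bench on its +x side. The gap between the picture frame and the bench is 100 mm.

The picture frame's nearest face is 100 mm from the bench's +x face.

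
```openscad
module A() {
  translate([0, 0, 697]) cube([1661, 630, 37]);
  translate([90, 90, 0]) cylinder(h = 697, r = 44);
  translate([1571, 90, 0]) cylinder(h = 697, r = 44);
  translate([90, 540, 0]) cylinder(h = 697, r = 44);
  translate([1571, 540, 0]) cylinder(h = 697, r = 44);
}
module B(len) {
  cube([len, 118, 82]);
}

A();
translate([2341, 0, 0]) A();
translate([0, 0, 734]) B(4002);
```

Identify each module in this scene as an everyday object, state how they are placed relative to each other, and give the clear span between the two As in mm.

A is a table. B is a beam. A beam spans the tops of two tables. The clear span between the two tables is 680 mm.

Second table starts at x = 2341; first ends at x = 1661; clear span = 2341 − 1661 = 680 mm.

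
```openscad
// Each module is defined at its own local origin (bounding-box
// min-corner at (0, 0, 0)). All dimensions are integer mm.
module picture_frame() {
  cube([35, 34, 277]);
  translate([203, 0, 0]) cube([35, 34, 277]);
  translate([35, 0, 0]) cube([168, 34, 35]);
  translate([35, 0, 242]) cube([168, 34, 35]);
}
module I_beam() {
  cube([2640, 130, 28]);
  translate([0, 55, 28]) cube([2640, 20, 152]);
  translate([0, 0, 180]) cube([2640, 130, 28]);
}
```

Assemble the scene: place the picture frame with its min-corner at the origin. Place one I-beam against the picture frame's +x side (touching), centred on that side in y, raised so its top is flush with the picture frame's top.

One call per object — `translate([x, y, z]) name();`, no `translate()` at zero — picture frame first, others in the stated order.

picture_frame();
translate([238, -48, 69]) I_beam();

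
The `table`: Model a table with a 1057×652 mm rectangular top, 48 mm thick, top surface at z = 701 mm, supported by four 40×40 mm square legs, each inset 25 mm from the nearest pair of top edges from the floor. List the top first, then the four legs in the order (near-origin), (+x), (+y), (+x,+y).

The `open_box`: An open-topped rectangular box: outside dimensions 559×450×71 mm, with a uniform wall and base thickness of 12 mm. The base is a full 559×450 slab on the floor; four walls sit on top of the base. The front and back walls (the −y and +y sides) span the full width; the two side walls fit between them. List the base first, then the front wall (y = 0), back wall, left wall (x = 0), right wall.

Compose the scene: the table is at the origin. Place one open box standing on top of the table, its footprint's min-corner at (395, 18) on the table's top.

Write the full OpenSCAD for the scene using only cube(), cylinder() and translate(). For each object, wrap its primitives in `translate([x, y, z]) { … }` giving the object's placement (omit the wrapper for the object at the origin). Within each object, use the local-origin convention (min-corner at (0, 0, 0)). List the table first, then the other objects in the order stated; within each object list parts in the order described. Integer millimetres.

translate([0, 0, 653]) cube([1057, 652, 48]);
translate([25, 25, 0]) cube([40, 40, 653]);
translate([992, 25, 0]) cube([40, 40, 653]);
translate([25, 587, 0]) cube([40, 40, 653]);
translate([992, 587, 0]) cube([40, 40, 653]);
translate([395, 18, 701]) {
  cube([559, 450, 12]);
  translate([0, 0, 12]) cube([559, 12, 59]);
  translate([0, 438, 12]) cube([559, 12, 59]);
  translate([0, 12, 12]) cube([12, 426, 59]);
  translate([547, 12, 12]) cube([12, 426, 59]);
}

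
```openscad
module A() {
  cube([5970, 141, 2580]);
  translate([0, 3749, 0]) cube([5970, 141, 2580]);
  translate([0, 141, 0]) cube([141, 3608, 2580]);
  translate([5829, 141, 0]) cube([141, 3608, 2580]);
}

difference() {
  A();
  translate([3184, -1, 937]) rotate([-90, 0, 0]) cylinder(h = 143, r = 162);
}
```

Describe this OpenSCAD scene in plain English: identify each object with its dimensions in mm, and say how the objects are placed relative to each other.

A is the wall frame of a small rectangular building: four walls, each 2580 mm tall and 141 mm thick, enclosing a footprint 5970 mm (x) by 3890 mm (y) outside-to-outside, with no floor or roof. The front and back walls (the −y and +y sides) span the full width; the two side walls fit between them.

The house frame has a circular hole of radius 162 mm through its front wall, centred at (x = 3184, z = 937).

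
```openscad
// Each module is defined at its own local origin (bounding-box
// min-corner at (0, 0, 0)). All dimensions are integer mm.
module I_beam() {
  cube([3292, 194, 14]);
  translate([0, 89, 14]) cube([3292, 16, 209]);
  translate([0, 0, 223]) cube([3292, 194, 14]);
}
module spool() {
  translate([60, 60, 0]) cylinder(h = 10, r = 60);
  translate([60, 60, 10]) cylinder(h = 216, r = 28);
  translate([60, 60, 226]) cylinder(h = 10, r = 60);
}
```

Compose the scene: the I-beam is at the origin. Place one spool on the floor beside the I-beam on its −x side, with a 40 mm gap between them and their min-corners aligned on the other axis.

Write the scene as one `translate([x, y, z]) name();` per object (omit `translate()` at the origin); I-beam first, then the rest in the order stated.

I_beam();
translate([-160, 0, 0]) spool();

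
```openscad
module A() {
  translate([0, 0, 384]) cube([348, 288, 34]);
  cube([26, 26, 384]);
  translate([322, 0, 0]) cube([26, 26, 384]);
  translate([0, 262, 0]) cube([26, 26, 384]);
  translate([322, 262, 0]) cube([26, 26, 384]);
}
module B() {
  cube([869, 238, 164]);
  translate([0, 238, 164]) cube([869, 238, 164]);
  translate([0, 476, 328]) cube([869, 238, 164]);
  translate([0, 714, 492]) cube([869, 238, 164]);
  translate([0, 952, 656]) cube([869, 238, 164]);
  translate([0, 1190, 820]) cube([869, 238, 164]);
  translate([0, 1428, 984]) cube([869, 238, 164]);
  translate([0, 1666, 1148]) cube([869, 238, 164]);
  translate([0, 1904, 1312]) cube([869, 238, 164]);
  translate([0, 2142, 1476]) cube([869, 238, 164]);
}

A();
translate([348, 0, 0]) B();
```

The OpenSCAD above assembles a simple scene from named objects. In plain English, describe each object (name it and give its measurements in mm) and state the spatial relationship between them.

A is a four-legged stool. The seat is 348×288 mm, 34 mm thick, top at z = 418 mm. It stands on four square legs, each 26×26 mm in cross-section, from z = 0 to the seat underside, each flush with a corner of the seat.

B is a straight staircase of 10 solid steps. Each step is 869 mm wide (x), 238 mm deep (y, the going) and 164 mm tall (the rise). The first step rests on the floor; each subsequent step sits one going further in +y and one rise higher in +z, directly behind and above the previous step with no overlap.

The staircase is against the stool's +x side, with their −y faces flush.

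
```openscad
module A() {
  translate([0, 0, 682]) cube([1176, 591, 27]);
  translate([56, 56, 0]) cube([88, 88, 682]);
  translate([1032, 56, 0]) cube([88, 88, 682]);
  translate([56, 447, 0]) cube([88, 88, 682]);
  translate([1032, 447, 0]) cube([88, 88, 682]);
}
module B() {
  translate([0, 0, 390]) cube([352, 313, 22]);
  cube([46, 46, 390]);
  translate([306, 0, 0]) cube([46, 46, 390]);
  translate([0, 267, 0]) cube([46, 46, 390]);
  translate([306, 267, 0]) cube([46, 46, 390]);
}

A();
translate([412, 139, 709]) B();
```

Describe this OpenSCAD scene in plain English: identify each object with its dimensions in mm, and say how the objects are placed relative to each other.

A is a rectangular dining table. The top is 1176×591×27 mm with its upper surface at z = 709 mm. It stands on four 88×88 mm square legs, each inset 56 mm from the nearest pair of top edges, running from the floor to the underside of the top.

B is a simple wooden stool: a rectangular seat 352 mm (x) by 313 mm (y), 22 mm thick, top face at z = 412 mm, on four square legs, each 46×46 mm in cross-section. The legs rest on z = 0, each flush with a corner of the seat.

The stool is on top of the table, centred.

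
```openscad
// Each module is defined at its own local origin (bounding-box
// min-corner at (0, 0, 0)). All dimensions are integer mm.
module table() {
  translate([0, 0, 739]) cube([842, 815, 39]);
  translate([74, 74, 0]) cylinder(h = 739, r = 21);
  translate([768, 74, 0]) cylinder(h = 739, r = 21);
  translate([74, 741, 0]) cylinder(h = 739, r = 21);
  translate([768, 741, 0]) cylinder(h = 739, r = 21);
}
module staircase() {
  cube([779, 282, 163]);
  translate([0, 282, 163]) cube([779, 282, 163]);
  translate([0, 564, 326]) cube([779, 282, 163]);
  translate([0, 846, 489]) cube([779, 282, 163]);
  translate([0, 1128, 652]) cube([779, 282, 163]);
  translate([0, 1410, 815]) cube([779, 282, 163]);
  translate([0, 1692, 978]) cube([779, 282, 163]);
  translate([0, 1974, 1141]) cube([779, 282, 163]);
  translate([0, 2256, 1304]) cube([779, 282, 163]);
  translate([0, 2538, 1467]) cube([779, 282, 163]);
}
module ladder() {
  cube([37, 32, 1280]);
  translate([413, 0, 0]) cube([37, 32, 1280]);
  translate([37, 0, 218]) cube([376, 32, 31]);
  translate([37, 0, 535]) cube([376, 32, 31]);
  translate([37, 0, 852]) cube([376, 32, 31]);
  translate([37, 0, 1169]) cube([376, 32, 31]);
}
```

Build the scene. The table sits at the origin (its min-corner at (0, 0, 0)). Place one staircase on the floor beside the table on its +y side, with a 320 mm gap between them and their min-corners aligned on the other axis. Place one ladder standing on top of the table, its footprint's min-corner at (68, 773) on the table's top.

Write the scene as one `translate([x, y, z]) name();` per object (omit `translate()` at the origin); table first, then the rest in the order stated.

table();
translate([0, 1135, 0]) staircase();
translate([68, 773, 778]) ladder();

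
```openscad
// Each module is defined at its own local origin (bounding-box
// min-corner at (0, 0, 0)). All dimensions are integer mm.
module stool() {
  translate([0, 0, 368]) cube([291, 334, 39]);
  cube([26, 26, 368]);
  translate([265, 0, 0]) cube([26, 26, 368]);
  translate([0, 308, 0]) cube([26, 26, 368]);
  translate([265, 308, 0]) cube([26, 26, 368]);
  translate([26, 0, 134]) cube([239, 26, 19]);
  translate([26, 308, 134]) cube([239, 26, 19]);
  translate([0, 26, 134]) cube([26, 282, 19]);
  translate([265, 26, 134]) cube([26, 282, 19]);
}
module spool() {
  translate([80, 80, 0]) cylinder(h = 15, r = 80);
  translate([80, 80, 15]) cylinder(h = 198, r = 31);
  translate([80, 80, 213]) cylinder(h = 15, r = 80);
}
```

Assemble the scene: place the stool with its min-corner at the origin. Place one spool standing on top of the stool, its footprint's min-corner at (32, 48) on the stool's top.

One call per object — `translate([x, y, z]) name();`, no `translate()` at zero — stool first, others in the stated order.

stool();
translate([32, 48, 407]) spool();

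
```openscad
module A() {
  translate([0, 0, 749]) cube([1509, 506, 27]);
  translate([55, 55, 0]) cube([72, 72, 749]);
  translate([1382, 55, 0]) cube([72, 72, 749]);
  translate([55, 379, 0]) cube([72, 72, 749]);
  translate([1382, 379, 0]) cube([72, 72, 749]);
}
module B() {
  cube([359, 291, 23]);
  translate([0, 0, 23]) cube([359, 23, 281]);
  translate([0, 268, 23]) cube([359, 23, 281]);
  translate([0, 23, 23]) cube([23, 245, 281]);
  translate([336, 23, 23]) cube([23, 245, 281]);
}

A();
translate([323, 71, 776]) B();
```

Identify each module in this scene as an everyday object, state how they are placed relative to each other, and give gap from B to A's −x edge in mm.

A is a table. B is an open box. The open box is on top of the table. The gap from the open box to the table's −x edge is 323 mm.

The open box's min-x is at 323; the table's min-x is 0; gap = 323 mm.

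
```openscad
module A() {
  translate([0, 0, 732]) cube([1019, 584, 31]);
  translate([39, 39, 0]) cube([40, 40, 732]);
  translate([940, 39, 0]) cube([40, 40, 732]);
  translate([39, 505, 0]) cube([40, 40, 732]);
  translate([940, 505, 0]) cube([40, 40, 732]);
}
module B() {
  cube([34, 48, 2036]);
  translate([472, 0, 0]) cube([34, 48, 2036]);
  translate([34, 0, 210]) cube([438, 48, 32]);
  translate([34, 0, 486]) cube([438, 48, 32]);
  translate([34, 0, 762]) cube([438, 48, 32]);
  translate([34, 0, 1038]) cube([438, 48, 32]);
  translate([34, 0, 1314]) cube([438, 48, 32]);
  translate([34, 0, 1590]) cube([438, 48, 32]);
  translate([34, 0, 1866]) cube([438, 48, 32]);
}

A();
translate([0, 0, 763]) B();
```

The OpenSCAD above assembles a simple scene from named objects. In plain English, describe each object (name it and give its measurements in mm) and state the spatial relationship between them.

A is a table with a 1019×584 mm rectangular top, 31 mm thick, top surface at z = 763 mm, supported by four 40×40 mm square legs, each inset 39 mm from the nearest pair of top edges, running from the floor.

B is a straight ladder. Two 34×48 mm vertical rails, 2036 mm tall, stand 506 mm apart (outside-to-outside) with their front faces coplanar on the −y side. 7 rungs, each 48 mm deep and 32 mm tall, span between the inner faces of the rails, front faces flush with the rails. The lowest rung's underside is at z = 210 mm and rungs are spaced 276 mm apart (underside to underside).

The ladder is on top of the table.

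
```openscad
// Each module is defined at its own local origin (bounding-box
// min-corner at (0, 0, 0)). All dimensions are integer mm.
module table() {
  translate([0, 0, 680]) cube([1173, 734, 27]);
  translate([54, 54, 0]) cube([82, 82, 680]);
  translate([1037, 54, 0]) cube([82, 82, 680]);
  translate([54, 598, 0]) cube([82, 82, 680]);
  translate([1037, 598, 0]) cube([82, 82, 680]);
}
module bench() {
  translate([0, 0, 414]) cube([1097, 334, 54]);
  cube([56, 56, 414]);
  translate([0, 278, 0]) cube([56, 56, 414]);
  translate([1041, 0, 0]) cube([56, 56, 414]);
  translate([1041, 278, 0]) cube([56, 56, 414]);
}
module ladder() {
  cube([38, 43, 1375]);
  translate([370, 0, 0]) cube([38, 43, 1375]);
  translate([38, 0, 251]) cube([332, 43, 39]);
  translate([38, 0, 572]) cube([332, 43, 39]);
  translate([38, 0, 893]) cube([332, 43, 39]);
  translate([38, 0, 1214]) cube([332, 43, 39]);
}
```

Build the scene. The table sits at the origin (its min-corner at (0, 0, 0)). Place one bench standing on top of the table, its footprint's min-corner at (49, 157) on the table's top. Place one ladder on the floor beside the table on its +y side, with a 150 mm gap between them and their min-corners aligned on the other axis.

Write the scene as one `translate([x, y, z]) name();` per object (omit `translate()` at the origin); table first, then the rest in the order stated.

table();
translate([49, 157, 707]) bench();
translate([0, 884, 0]) ladder();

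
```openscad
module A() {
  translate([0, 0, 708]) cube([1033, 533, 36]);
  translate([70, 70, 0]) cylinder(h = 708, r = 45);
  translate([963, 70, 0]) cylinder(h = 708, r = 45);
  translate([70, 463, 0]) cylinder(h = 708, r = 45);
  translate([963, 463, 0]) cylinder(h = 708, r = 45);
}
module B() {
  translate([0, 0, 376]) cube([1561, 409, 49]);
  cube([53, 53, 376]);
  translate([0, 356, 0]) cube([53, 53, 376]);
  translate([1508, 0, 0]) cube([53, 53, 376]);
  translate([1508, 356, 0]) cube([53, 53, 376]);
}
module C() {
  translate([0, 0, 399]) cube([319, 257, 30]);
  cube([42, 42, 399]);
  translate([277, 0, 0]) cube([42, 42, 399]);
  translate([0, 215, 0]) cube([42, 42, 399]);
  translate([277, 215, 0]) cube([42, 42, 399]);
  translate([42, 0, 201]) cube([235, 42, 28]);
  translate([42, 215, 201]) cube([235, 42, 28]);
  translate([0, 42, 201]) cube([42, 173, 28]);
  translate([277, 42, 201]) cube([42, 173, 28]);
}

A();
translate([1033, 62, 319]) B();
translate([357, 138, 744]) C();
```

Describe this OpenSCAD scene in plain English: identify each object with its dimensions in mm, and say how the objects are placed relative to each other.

A is a rectangular dining table. The top is 1033×533×36 mm with its upper surface at z = 744 mm. It stands on four round legs of 90 mm diameter, each leg's bounding box inset 25 mm from the nearest pair of top edges, running from the floor to the underside of the top.

B is a long wooden bench with a 1561 mm (x) × 409 mm (y) seat, 49 mm thick, its top surface 425 mm above the floor. Four 53 mm square legs at the seat corners, flush with the edges, run from z = 0 to the seat underside.

C is a four-legged stool. The seat is a 319×257×30 mm slab whose top surface is at z = 429 mm; four square legs, each 42×42 mm in cross-section, run from the floor (z = 0) to the underside of the seat, each flush with a corner of the seat. Four stretchers, 42 mm wide and 28 mm tall, connect adjacent legs with their undersides at z = 201 mm, each running between the inner faces of the legs it joins and aligned with the legs' outer faces on the other axis.

The bench is beside the table with their tops flush at z = 744. The stool is on top of the table, centred.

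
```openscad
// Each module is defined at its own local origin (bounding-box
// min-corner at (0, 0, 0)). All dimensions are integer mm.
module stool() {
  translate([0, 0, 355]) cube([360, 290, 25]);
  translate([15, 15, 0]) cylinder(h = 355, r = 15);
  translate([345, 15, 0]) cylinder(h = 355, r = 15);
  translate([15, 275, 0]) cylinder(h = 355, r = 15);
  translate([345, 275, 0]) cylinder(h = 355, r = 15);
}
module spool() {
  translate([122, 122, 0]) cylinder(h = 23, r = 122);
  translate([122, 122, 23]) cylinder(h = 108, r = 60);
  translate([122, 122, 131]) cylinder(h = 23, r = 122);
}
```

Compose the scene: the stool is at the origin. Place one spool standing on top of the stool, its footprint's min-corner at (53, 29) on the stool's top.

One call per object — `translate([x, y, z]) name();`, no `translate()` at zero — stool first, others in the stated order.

stool();
translate([53, 29, 380]) spool();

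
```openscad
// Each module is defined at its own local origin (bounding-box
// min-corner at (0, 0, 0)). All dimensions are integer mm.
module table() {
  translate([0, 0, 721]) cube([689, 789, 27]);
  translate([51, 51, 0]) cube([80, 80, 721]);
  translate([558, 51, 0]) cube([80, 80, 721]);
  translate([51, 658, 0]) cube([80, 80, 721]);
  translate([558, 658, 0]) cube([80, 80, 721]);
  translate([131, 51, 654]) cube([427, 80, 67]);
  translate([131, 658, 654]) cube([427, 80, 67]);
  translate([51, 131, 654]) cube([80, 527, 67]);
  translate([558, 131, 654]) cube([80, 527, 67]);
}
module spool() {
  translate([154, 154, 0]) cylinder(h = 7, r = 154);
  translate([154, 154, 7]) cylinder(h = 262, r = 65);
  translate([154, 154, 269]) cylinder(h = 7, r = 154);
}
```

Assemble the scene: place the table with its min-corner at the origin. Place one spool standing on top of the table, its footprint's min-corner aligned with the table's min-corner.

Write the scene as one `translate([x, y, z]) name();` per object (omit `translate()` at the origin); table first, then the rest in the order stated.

table();
translate([0, 0, 748]) spool();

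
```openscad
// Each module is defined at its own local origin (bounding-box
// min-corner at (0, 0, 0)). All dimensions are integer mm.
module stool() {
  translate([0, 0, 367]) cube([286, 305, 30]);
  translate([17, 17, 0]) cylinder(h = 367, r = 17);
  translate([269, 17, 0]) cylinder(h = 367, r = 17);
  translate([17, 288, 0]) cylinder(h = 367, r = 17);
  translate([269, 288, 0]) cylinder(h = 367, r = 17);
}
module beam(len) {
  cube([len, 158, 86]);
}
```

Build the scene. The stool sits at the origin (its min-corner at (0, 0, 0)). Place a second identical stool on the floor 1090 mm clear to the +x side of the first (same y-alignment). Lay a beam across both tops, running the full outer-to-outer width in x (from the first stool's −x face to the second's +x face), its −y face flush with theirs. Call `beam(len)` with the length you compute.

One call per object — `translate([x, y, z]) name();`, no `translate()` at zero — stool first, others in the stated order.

stool();
translate([1376, 0, 0]) stool();
translate([0, 0, 397]) beam(1662);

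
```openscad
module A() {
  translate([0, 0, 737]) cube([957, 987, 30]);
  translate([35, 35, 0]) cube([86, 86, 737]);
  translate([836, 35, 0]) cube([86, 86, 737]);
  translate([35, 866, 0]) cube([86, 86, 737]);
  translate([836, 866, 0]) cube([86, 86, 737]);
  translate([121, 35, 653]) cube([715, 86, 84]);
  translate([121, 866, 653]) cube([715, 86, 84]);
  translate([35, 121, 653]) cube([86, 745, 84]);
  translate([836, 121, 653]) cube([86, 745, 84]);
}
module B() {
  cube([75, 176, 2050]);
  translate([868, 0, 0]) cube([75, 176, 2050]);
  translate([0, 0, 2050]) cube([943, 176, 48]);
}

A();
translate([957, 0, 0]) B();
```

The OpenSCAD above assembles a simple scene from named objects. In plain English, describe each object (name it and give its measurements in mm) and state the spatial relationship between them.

A is a table with a 957×987 mm rectangular top, 30 mm thick, top surface at z = 767 mm, supported by four 86×86 mm square legs, each inset 35 mm from the nearest pair of top edges, running from the floor. Four apron rails, 86 mm thick and 84 mm tall, run between adjacent legs with their top edges flush with the underside of the top and their outer faces flush with the legs' outer faces.

B is a rectangular door frame: two vertical jambs of 75×176 mm section, 2050 mm tall, with a clear opening 793 mm wide between their inner faces. A header 48 mm tall and 176 mm deep lies on top of the jambs and spans the full outside width.

The door frame is against the table's +x side, with their −y faces flush.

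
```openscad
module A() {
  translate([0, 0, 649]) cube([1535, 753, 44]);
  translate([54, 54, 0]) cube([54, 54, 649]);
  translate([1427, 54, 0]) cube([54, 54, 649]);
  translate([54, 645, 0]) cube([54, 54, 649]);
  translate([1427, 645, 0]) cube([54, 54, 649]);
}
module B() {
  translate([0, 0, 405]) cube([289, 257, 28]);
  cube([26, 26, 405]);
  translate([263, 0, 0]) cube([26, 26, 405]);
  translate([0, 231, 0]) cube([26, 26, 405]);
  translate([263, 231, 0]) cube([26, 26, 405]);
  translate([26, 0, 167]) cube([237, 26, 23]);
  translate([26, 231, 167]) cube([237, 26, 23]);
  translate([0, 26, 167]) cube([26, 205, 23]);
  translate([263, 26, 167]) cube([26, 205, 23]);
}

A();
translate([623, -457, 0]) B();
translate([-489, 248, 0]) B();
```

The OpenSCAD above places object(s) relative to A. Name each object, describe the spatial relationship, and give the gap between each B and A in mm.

A is a table. B is a stool. Two stools sit around the table at the −y, −x sides. The gap between each stool and the table is 200 mm.

Each stool's nearest face is 200 mm from the table's bounding box.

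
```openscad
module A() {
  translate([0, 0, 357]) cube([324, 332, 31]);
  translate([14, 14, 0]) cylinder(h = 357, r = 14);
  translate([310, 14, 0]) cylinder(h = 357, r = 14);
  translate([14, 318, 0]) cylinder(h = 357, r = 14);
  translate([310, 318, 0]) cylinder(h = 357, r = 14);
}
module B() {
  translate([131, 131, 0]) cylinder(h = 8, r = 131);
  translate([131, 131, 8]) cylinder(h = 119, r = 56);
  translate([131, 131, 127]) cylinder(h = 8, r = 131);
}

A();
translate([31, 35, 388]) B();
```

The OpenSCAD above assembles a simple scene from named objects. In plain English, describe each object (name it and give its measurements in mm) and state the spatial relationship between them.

A is a four-legged stool. The seat is 324×332 mm, 31 mm thick, top at z = 388 mm. It stands on four round legs, each 28 mm in diameter, from z = 0 to the seat underside, each leg's axis is inset half a diameter from the nearest pair of seat edges (so the leg's bounding box is flush with the corner).

B is a spool: two coaxial disc flanges of radius 131 mm and thickness 8 mm, joined by a core cylinder of radius 56 mm and height 119 mm. The lower flange rests on z = 0 and the three cylinders share a vertical axis.

The spool is on top of the stool, centred.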